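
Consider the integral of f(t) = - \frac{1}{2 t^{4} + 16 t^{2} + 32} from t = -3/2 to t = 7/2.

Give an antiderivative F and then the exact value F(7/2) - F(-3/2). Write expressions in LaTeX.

Whatever form F(t) takes, F'(t) = f(t) is non-negotiable.
F(t) = - \frac{t^{2} \operatorname{atan}{\left(\frac{t}{2} \right)} + 2 t + 4 \operatorname{atan}{\left(\frac{t}{2} \right)}}{32 \left(t^{2} + 4\right)} is an antiderivative of f.
Check: d/dt[- \frac{t^{2} \operatorname{atan}{\left(\frac{t}{2} \right)} + 2 t + 4 \operatorname{atan}{\left(\frac{t}{2} \right)}}{32 \left(t^{2} + 4\right)}] = - \frac{1}{2 t^{4} + 16 t^{2} + 32} = f(t).
F(7/2) = - \frac{\operatorname{atan}{\left(\frac{7}{4} \right)}}{32} - \frac{7}{520}; F(-3/2) = \frac{3}{200} + \frac{\operatorname{atan}{\left(\frac{3}{4} \right)}}{32}.
Integral = F(7/2) - F(-3/2) = - \frac{\operatorname{atan}{\left(\frac{7}{4} \right)}}{32} - \frac{37}{1300} - \frac{\operatorname{atan}{\left(\frac{3}{4} \right)}}{32}.

Antiderivative: F(t) = - \frac{t^{2} \operatorname{atan}{\left(\frac{t}{2} \right)} + 2 t + 4 \operatorname{atan}{\left(\frac{t}{2} \right)}}{32 \left(t^{2} + 4\right)}; value = - \frac{\operatorname{atan}{\left(\frac{7}{4} \right)}}{32} - \frac{37}{1300} - \frac{\operatorname{atan}{\left(\frac{3}{4} \right)}}{32}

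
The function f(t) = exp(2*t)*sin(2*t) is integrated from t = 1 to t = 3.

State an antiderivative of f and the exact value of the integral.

Antiderivative: F(t) = exp(2*t)*sin(2*t)/4 - exp(2*t)*cos(2*t)/4; value = -exp(6)*cos(6)/4 + exp(6)*sin(6)/4 - exp(2)*sin(2)/4 + exp(2)*cos(2)/4

Whatever form F(t) takes, F'(t) = f(t) is non-negotiable.
F(t) = exp(2*t)*sin(2*t)/4 - exp(2*t)*cos(2*t)/4 is an antiderivative of f.
Check: d/dt[exp(2*t)*sin(2*t)/4 - exp(2*t)*cos(2*t)/4] = exp(2*t)*sin(2*t) = f(t).
F(3) = -exp(6)*cos(6)/4 + exp(6)*sin(6)/4; F(1) = -exp(2)*cos(2)/4 + exp(2)*sin(2)/4.
Integral = F(3) - F(1) = -exp(6)*cos(6)/4 + exp(6)*sin(6)/4 - exp(2)*sin(2)/4 + exp(2)*cos(2)/4.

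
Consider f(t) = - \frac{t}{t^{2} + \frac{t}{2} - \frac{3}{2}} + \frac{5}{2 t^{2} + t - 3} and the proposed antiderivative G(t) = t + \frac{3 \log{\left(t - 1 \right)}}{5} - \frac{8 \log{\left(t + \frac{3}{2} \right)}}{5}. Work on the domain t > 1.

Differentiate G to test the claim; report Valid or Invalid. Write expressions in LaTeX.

d/dt[G] = \frac{2 t^{2} - t + 2}{2 t^{2} + t - 3}
d/dt[G] - f(t) = 1 != 0.

Invalid: d/dt[G] - f = 1, which is not 0.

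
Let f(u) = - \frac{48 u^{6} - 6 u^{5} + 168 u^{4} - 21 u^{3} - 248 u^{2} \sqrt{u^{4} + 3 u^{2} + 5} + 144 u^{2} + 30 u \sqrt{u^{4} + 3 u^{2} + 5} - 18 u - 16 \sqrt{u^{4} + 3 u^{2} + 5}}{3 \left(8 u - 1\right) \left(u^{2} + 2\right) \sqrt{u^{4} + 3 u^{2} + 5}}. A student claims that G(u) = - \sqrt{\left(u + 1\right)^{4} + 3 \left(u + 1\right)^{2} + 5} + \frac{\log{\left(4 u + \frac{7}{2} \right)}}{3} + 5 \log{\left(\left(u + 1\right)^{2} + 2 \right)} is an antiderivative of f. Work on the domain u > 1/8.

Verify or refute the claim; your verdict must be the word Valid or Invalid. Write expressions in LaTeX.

d/du[G] = \frac{- 48 u^{6} - 282 u^{5} - 858 u^{4} - 1551 u^{3} + 248 u^{2} \sqrt{u^{4} + 4 u^{3} + 9 u^{2} + 10 u + 9} - 1749 u^{2} + 466 u \sqrt{u^{4} + 4 u^{3} + 9 u^{2} + 10 u + 9} - 1137 u + 234 \sqrt{u^{4} + 4 u^{3} + 9 u^{2} + 10 u + 9} - 315}{24 u^{3} \sqrt{u^{4} + 4 u^{3} + 9 u^{2} + 10 u + 9} + 69 u^{2} \sqrt{u^{4} + 4 u^{3} + 9 u^{2} + 10 u + 9} + 114 u \sqrt{u^{4} + 4 u^{3} + 9 u^{2} + 10 u + 9} + 63 \sqrt{u^{4} + 4 u^{3} + 9 u^{2} + 10 u + 9}}
d/du[G] - f(u) = \frac{- 384 u^{9} \sqrt{u^{4} + 3 u^{2} + 5} + 384 u^{9} \sqrt{u^{4} + 4 u^{3} + 9 u^{2} + 10 u + 9} - 2208 u^{8} \sqrt{u^{4} + 3 u^{2} + 5} + 1056 u^{8} \sqrt{u^{4} + 4 u^{3} + 9 u^{2} + 10 u + 9} - 7350 u^{7} \sqrt{u^{4} + 3 u^{2} + 5} + 3030 u^{7} \sqrt{u^{4} + 4 u^{3} + 9 u^{2} + 10 u + 9} - 15966 u^{6} \sqrt{u^{4} + 3 u^{2} + 5} + 4476 u^{6} \sqrt{u^{4} + 4 u^{3} + 9 u^{2} + 10 u + 9} - 25605 u^{5} \sqrt{u^{4} + 3 u^{2} + 5} + 6927 u^{5} \sqrt{u^{4} + 4 u^{3} + 9 u^{2} + 10 u + 9} - 1984 u^{4} \sqrt{u^{4} + 3 u^{2} + 5} \sqrt{u^{4} + 4 u^{3} + 9 u^{2} + 10 u + 9} - 30447 u^{4} \sqrt{u^{4} + 3 u^{2} + 5} + 5898 u^{4} \sqrt{u^{4} + 4 u^{3} + 9 u^{2} + 10 u + 9} - 3488 u^{3} \sqrt{u^{4} + 3 u^{2} + 5} \sqrt{u^{4} + 4 u^{3} + 9 u^{2} + 10 u + 9} - 26265 u^{3} \sqrt{u^{4} + 3 u^{2} + 5} + 4617 u^{3} \sqrt{u^{4} + 4 u^{3} + 9 u^{2} + 10 u + 9} + 2290 u^{2} \sqrt{u^{4} + 3 u^{2} + 5} \sqrt{u^{4} + 4 u^{3} + 9 u^{2} + 10 u + 9} - 14379 u^{2} \sqrt{u^{4} + 3 u^{2} + 5} + 2340 u^{2} \sqrt{u^{4} + 4 u^{3} + 9 u^{2} + 10 u + 9} + 2834 u \sqrt{u^{4} + 3 u^{2} + 5} \sqrt{u^{4} + 4 u^{3} + 9 u^{2} + 10 u + 9} - 2766 u \sqrt{u^{4} + 3 u^{2} + 5} - 378 u \sqrt{u^{4} + 4 u^{3} + 9 u^{2} + 10 u + 9} - 804 \sqrt{u^{4} + 3 u^{2} + 5} \sqrt{u^{4} + 4 u^{3} + 9 u^{2} + 10 u + 9} + 630 \sqrt{u^{4} + 3 u^{2} + 5}}{192 u^{6} \sqrt{u^{4} + 3 u^{2} + 5} \sqrt{u^{4} + 4 u^{3} + 9 u^{2} + 10 u + 9} + 528 u^{5} \sqrt{u^{4} + 3 u^{2} + 5} \sqrt{u^{4} + 4 u^{3} + 9 u^{2} + 10 u + 9} + 1227 u^{4} \sqrt{u^{4} + 3 u^{2} + 5} \sqrt{u^{4} + 4 u^{3} + 9 u^{2} + 10 u + 9} + 1446 u^{3} \sqrt{u^{4} + 3 u^{2} + 5} \sqrt{u^{4} + 4 u^{3} + 9 u^{2} + 10 u + 9} + 1623 u^{2} \sqrt{u^{4} + 3 u^{2} + 5} \sqrt{u^{4} + 4 u^{3} + 9 u^{2} + 10 u + 9} + 780 u \sqrt{u^{4} + 3 u^{2} + 5} \sqrt{u^{4} + 4 u^{3} + 9 u^{2} + 10 u + 9} - 126 \sqrt{u^{4} + 3 u^{2} + 5} \sqrt{u^{4} + 4 u^{3} + 9 u^{2} + 10 u + 9}} != 0.

Invalid: d/du[G] - f = \frac{- 384 u^{9} \sqrt{u^{4} + 3 u^{2} + 5} + 384 u^{9} \sqrt{u^{4} + 4 u^{3} + 9 u^{2} + 10 u + 9} - 2208 u^{8} \sqrt{u^{4} + 3 u^{2} + 5} + 1056 u^{8} \sqrt{u^{4} + 4 u^{3} + 9 u^{2} + 10 u + 9} - 7350 u^{7} \sqrt{u^{4} + 3 u^{2} + 5} + 3030 u^{7} \sqrt{u^{4} + 4 u^{3} + 9 u^{2} + 10 u + 9} - 15966 u^{6} \sqrt{u^{4} + 3 u^{2} + 5} + 4476 u^{6} \sqrt{u^{4} + 4 u^{3} + 9 u^{2} + 10 u + 9} - 25605 u^{5} \sqrt{u^{4} + 3 u^{2} + 5} + 6927 u^{5} \sqrt{u^{4} + 4 u^{3} + 9 u^{2} + 10 u + 9} - 1984 u^{4} \sqrt{u^{4} + 3 u^{2} + 5} \sqrt{u^{4} + 4 u^{3} + 9 u^{2} + 10 u + 9} - 30447 u^{4} \sqrt{u^{4} + 3 u^{2} + 5} + 5898 u^{4} \sqrt{u^{4} + 4 u^{3} + 9 u^{2} + 10 u + 9} - 3488 u^{3} \sqrt{u^{4} + 3 u^{2} + 5} \sqrt{u^{4} + 4 u^{3} + 9 u^{2} + 10 u + 9} - 26265 u^{3} \sqrt{u^{4} + 3 u^{2} + 5} + 4617 u^{3} \sqrt{u^{4} + 4 u^{3} + 9 u^{2} + 10 u + 9} + 2290 u^{2} \sqrt{u^{4} + 3 u^{2} + 5} \sqrt{u^{4} + 4 u^{3} + 9 u^{2} + 10 u + 9} - 14379 u^{2} \sqrt{u^{4} + 3 u^{2} + 5} + 2340 u^{2} \sqrt{u^{4} + 4 u^{3} + 9 u^{2} + 10 u + 9} + 2834 u \sqrt{u^{4} + 3 u^{2} + 5} \sqrt{u^{4} + 4 u^{3} + 9 u^{2} + 10 u + 9} - 2766 u \sqrt{u^{4} + 3 u^{2} + 5} - 378 u \sqrt{u^{4} + 4 u^{3} + 9 u^{2} + 10 u + 9} - 804 \sqrt{u^{4} + 3 u^{2} + 5} \sqrt{u^{4} + 4 u^{3} + 9 u^{2} + 10 u + 9} + 630 \sqrt{u^{4} + 3 u^{2} + 5}}{192 u^{6} \sqrt{u^{4} + 3 u^{2} + 5} \sqrt{u^{4} + 4 u^{3} + 9 u^{2} + 10 u + 9} + 528 u^{5} \sqrt{u^{4} + 3 u^{2} + 5} \sqrt{u^{4} + 4 u^{3} + 9 u^{2} + 10 u + 9} + 1227 u^{4} \sqrt{u^{4} + 3 u^{2} + 5} \sqrt{u^{4} + 4 u^{3} + 9 u^{2} + 10 u + 9} + 1446 u^{3} \sqrt{u^{4} + 3 u^{2} + 5} \sqrt{u^{4} + 4 u^{3} + 9 u^{2} + 10 u + 9} + 1623 u^{2} \sqrt{u^{4} + 3 u^{2} + 5} \sqrt{u^{4} + 4 u^{3} + 9 u^{2} + 10 u + 9} + 780 u \sqrt{u^{4} + 3 u^{2} + 5} \sqrt{u^{4} + 4 u^{3} + 9 u^{2} + 10 u + 9} - 126 \sqrt{u^{4} + 3 u^{2} + 5} \sqrt{u^{4} + 4 u^{3} + 9 u^{2} + 10 u + 9}}, which is not 0.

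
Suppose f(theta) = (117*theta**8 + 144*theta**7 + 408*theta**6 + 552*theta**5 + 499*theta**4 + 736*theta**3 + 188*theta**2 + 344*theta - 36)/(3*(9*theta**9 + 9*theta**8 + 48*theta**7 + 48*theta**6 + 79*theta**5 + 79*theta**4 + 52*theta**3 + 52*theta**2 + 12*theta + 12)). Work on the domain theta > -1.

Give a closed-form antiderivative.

An antiderivative is F(theta) = (-3*(3*theta**2 + 2)*log(theta + 1) + 4*(3*theta**2 + 2)*log(theta**4 + 4*theta**2 + 3) - 12)/(3*(3*theta**2 + 2)).

Recover f(theta) by differentiating a candidate F(theta); any mismatch rules it out.
Check: d/dtheta[(-3*(3*theta**2 + 2)*log(theta + 1) + 4*(3*theta**2 + 2)*log(theta**4 + 4*theta**2 + 3) - 12)/(3*(3*theta**2 + 2))] = (117*theta**8 + 144*theta**7 + 408*theta**6 + 552*theta**5 + 499*theta**4 + 736*theta**3 + 188*theta**2 + 344*theta - 36)/(27*theta**9 + 27*theta**8 + 144*theta**7 + 144*theta**6 + 237*theta**5 + 237*theta**4 + 156*theta**3 + 156*theta**2 + 36*theta + 36), which equals f(theta).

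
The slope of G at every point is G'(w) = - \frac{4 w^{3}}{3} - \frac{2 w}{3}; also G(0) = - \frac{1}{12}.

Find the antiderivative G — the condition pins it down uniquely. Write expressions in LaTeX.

G'(w) matches the chain-rule pattern g'(h)*h' with inner function h(w) = w^{2} + \frac{1}{2}; substituting u = h(w) collapses the integral.
A general antiderivative is - \frac{\left(w^{2} + \frac{1}{2}\right)^{2}}{3} + C.
The condition gives C = - \frac{1}{12} - (- \frac{1}{12}) = 0.
So G(w) = - \frac{w^{4}}{3} - \frac{w^{2}}{3} - \frac{1}{12}.
Check: d/dw[- \frac{w^{4}}{3} - \frac{w^{2}}{3} - \frac{1}{12}] = - \frac{4 w^{3}}{3} - \frac{2 w}{3} = G'(w).

G(w) = - \frac{w^{4}}{3} - \frac{w^{2}}{3} - \frac{1}{12}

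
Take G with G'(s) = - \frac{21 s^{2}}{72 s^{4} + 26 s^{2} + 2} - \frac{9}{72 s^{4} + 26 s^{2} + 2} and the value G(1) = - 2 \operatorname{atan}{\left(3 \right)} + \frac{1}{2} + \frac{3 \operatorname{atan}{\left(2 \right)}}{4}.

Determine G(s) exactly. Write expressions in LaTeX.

G(s) = \frac{3 \operatorname{atan}{\left(2 s \right)}}{4} - 2 \operatorname{atan}{\left(3 s \right)} + \frac{1}{2}

Integrate term by term and add the pieces.
A general antiderivative is \frac{3 \operatorname{atan}{\left(2 s \right)}}{4} - 2 \operatorname{atan}{\left(3 s \right)} + C.
The condition gives C = - 2 \operatorname{atan}{\left(3 \right)} + \frac{1}{2} + \frac{3 \operatorname{atan}{\left(2 \right)}}{4} - (- 2 \operatorname{atan}{\left(3 \right)} + \frac{3 \operatorname{atan}{\left(2 \right)}}{4}) = \frac{1}{2}.
So G(s) = \frac{3 \operatorname{atan}{\left(2 s \right)}}{4} - 2 \operatorname{atan}{\left(3 s \right)} + \frac{1}{2}.
Check: d/ds[\frac{3 \operatorname{atan}{\left(2 s \right)}}{4} - 2 \operatorname{atan}{\left(3 s \right)} + \frac{1}{2}] = \frac{- 21 s^{2} - 9}{72 s^{4} + 26 s^{2} + 2}, which equals G'(s).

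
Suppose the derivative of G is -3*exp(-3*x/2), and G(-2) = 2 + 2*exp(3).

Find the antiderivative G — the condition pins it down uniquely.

A first test for any G(x): its x-derivative must equal the given G'(x).
A general antiderivative is 2*exp(-3*x/2) + C.
The condition gives C = 2 + 2*exp(3) - (2*exp(3)) = 2.
So G(x) = 2*(exp(3*x/2) + 1)*exp(-3*x/2).
Check: d/dx[2*(exp(3*x/2) + 1)*exp(-3*x/2)] = -3*exp(-3*x/2) = G'(x).

G(x) = 2*(exp(3*x/2) + 1)*exp(-3*x/2)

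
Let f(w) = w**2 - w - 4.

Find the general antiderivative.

F(w) = w**3/3 - w**2/2 - 4*w + C

The integrand splits into summands that can be handled one at a time.
Check: d/dw[w**3/3 - w**2/2 - 4*w] = w**2 - w - 4 = f(w).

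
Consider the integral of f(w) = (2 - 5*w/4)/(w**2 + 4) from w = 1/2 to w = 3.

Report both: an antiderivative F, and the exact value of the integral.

Recover f(w) by differentiating a candidate F(w); any mismatch rules it out.
F(w) = (-5*log(w**2 + 4) + 8*atan(w/2))/8 is an antiderivative of f.
Check: d/dw[(-5*log(w**2 + 4) + 8*atan(w/2))/8] = (8 - 5*w)/(4*w**2 + 16), which equals f(w).
F(3) = -5*log(13)/8 + atan(3/2); F(1/2) = -5*log(17/4)/8 + atan(1/4).
Integral = F(3) - F(1/2) = -5*log(13)/8 - atan(1/4) + 5*log(17/4)/8 + atan(3/2).

Antiderivative: F(w) = (-5*log(w**2 + 4) + 8*atan(w/2))/8; value = -5*log(13)/8 - atan(1/4) + 5*log(17/4)/8 + atan(3/2)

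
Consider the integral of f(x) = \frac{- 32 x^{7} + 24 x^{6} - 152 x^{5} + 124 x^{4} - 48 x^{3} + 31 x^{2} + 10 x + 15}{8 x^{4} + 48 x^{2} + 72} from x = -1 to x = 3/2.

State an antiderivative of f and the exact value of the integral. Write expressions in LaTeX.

A candidate is checked by its d/dx: the result must match f(x).
F(x) = - \frac{2 x^{6}}{2 x^{2} + 6} + \frac{2 x^{5}}{2 x^{2} + 6} - \frac{x^{4}}{2 x^{2} + 6} + \frac{x^{3}}{2 x^{2} + 6} + \frac{5 x}{8 x^{2} + 24} - \frac{5}{8 x^{2} + 24} is an antiderivative of f.
Check: d/dx[- \frac{2 x^{6}}{2 x^{2} + 6} + \frac{2 x^{5}}{2 x^{2} + 6} - \frac{x^{4}}{2 x^{2} + 6} + \frac{x^{3}}{2 x^{2} + 6} + \frac{5 x}{8 x^{2} + 24} - \frac{5}{8 x^{2} + 24}] = \frac{- 32 x^{7} + 24 x^{6} - 152 x^{5} + 124 x^{4} - 48 x^{3} + 31 x^{2} + 10 x + 15}{8 x^{4} + 48 x^{2} + 72} = f(x).
F(3/2) = - \frac{277}{336}; F(-1) = - \frac{17}{16}.
Integral = F(3/2) - F(-1) = \frac{5}{21}.

Antiderivative: F(x) = - \frac{2 x^{6}}{2 x^{2} + 6} + \frac{2 x^{5}}{2 x^{2} + 6} - \frac{x^{4}}{2 x^{2} + 6} + \frac{x^{3}}{2 x^{2} + 6} + \frac{5 x}{8 x^{2} + 24} - \frac{5}{8 x^{2} + 24}; value = \frac{5}{21}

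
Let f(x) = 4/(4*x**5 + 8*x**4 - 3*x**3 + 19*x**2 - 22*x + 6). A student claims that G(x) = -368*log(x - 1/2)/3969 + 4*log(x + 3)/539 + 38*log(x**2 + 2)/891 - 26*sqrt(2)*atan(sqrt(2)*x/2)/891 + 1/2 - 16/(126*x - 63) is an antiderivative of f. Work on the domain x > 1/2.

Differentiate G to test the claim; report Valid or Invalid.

Valid: G'(x) = f(x).

d/dx[G] = 4/(4*x**5 + 8*x**4 - 3*x**3 + 19*x**2 - 22*x + 6)
This equals f(x) exactly, so the claim holds.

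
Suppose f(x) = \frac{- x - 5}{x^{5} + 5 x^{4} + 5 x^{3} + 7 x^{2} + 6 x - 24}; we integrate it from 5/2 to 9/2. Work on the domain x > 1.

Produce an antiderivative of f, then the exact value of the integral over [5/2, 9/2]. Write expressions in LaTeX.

The denominator factors as \left(x - 1\right) \left(x + 2\right) \left(x + 4\right) \left(x^{2} + 3\right); partial fractions split f into directly integrable pieces: \frac{9 x + 59}{266 \left(x^{2} + 3\right)} - \frac{1}{190 \left(x + 4\right)} + \frac{1}{14 \left(x + 2\right)} - \frac{1}{10 \left(x - 1\right)}.
F(x) = - \frac{\log{\left(x - 1 \right)}}{10} + \frac{\log{\left(x + 2 \right)}}{14} - \frac{\log{\left(x + 4 \right)}}{190} + \frac{9 \log{\left(x^{2} + 3 \right)}}{532} + \frac{59 \sqrt{3} \operatorname{atan}{\left(\frac{\sqrt{3} x}{3} \right)}}{798} is an antiderivative of f.
Check: d/dx[- \frac{\log{\left(x - 1 \right)}}{10} + \frac{\log{\left(x + 2 \right)}}{14} - \frac{\log{\left(x + 4 \right)}}{190} + \frac{9 \log{\left(x^{2} + 3 \right)}}{532} + \frac{59 \sqrt{3} \operatorname{atan}{\left(\frac{\sqrt{3} x}{3} \right)}}{798}] = \frac{- x - 5}{x^{5} + 5 x^{4} + 5 x^{3} + 7 x^{2} + 6 x - 24} = f(x).
F(9/2) = - \frac{\log{\left(\frac{7}{2} \right)}}{10} - \frac{\log{\left(\frac{17}{2} \right)}}{190} + \frac{9 \log{\left(\frac{93}{4} \right)}}{532} + \frac{\log{\left(\frac{13}{2} \right)}}{14} + \frac{59 \sqrt{3} \operatorname{atan}{\left(\frac{3 \sqrt{3}}{2} \right)}}{798}; F(5/2) = - \frac{\log{\left(\frac{3}{2} \right)}}{10} - \frac{\log{\left(\frac{13}{2} \right)}}{190} + \frac{9 \log{\left(\frac{37}{4} \right)}}{532} + \frac{\log{\left(\frac{9}{2} \right)}}{14} + \frac{59 \sqrt{3} \operatorname{atan}{\left(\frac{5 \sqrt{3}}{6} \right)}}{798}.
Integral = F(9/2) - F(5/2) = - \frac{\log{\left(\frac{7}{2} \right)}}{10} - \frac{59 \sqrt{3} \operatorname{atan}{\left(\frac{5 \sqrt{3}}{6} \right)}}{798} - \frac{\log{\left(\frac{9}{2} \right)}}{14} - \frac{9 \log{\left(\frac{37}{4} \right)}}{532} - \frac{\log{\left(\frac{17}{2} \right)}}{190} + \frac{\log{\left(\frac{3}{2} \right)}}{10} + \frac{9 \log{\left(\frac{93}{4} \right)}}{532} + \frac{51 \log{\left(\frac{13}{2} \right)}}{665} + \frac{59 \sqrt{3} \operatorname{atan}{\left(\frac{3 \sqrt{3}}{2} \right)}}{798}.

Antiderivative: F(x) = - \frac{\log{\left(x - 1 \right)}}{10} + \frac{\log{\left(x + 2 \right)}}{14} - \frac{\log{\left(x + 4 \right)}}{190} + \frac{9 \log{\left(x^{2} + 3 \right)}}{532} + \frac{59 \sqrt{3} \operatorname{atan}{\left(\frac{\sqrt{3} x}{3} \right)}}{798}; value = - \frac{\log{\left(\frac{7}{2} \right)}}{10} - \frac{59 \sqrt{3} \operatorname{atan}{\left(\frac{5 \sqrt{3}}{6} \right)}}{798} - \frac{\log{\left(\frac{9}{2} \right)}}{14} - \frac{9 \log{\left(\frac{37}{4} \right)}}{532} - \frac{\log{\left(\frac{17}{2} \right)}}{190} + \frac{\log{\left(\frac{3}{2} \right)}}{10} + \frac{9 \log{\left(\frac{93}{4} \right)}}{532} + \frac{51 \log{\left(\frac{13}{2} \right)}}{665} + \frac{59 \sqrt{3} \operatorname{atan}{\left(\frac{3 \sqrt{3}}{2} \right)}}{798}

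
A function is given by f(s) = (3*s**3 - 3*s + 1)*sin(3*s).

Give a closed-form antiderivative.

For F(s) to be correct the identity F'(s) - f(s) = 0 must hold.
Check: d/ds[(-9*s**3*cos(3*s) + 9*s**2*sin(3*s) + 15*s*cos(3*s) - 5*sin(3*s) - 3*cos(3*s))/9] = 3*s**3*sin(3*s) - 3*s*sin(3*s) + sin(3*s), which equals f(s).

An antiderivative is F(s) = (-9*s**3*cos(3*s) + 9*s**2*sin(3*s) + 15*s*cos(3*s) - 5*sin(3*s) - 3*cos(3*s))/9.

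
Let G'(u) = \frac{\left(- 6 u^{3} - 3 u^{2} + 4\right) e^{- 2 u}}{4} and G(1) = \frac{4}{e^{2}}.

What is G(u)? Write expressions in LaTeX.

Recognize the product-rule pattern: G'(u) = v'r + vr' with v = \frac{3 u^{3}}{4} + \frac{3 u^{2}}{2} + \frac{3 u}{2} + \frac{1}{4}, r = e^{- 2 u}, so integration by parts undoes it.
A general antiderivative is \frac{\left(3 u^{3} + 6 u^{2} + 6 u + 1\right) e^{- 2 u}}{4} + C.
The condition gives C = \frac{4}{e^{2}} - (\frac{4}{e^{2}}) = 0.
So G(u) = \frac{\left(3 u^{3} + 6 u^{2} + 6 u + 1\right) e^{- 2 u}}{4}.
Check: d/du[\frac{\left(3 u^{3} + 6 u^{2} + 6 u + 1\right) e^{- 2 u}}{4}] = \frac{\left(- 6 u^{3} - 3 u^{2} + 4\right) e^{- 2 u}}{4} = G'(u).

G(u) = \frac{\left(3 u^{3} + 6 u^{2} + 6 u + 1\right) e^{- 2 u}}{4}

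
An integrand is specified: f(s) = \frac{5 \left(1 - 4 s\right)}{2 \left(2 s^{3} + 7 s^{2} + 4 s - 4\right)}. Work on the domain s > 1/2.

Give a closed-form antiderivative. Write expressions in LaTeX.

Factor the denominator (2 \left(s + 2\right)^{2} \left(2 s - 1\right)) and decompose: f = - \frac{2}{5 \left(2 s - 1\right)} + \frac{1}{5 \left(s + 2\right)} - \frac{9}{2 \left(s + 2\right)^{2}}; each piece integrates to a log, atan, or power term.
Check: d/ds[\frac{- 2 \left(s + 2\right) \log{\left(s - \frac{1}{2} \right)} + 2 \left(s + 2\right) \log{\left(s + 2 \right)} + 45}{10 \left(s + 2\right)}] = \frac{5 - 20 s}{4 s^{3} + 14 s^{2} + 8 s - 8}, which equals f(s).

An antiderivative is F(s) = \frac{- 2 \left(s + 2\right) \log{\left(s - \frac{1}{2} \right)} + 2 \left(s + 2\right) \log{\left(s + 2 \right)} + 45}{10 \left(s + 2\right)}.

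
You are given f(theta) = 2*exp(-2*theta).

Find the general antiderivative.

For F(theta) to be correct the identity F'(theta) - f(theta) = 0 must hold.
Check: d/dtheta[-exp(-2*theta)] = 2*exp(-2*theta) = f(theta).

F(theta) = -exp(-2*theta) + C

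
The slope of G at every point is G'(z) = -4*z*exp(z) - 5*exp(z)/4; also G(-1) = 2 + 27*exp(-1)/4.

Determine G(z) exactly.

G(z) = (11 - 16*z)*exp(z)/4 + 2

Recognize the product-rule pattern: G'(z) = u'v + uv' with u = 11/4 - 4*z, v = exp(z), so integration by parts undoes it.
A general antiderivative is (11 - 16*z)*exp(z)/4 + C.
The condition gives C = 2 + 27*exp(-1)/4 - (27*exp(-1)/4) = 2.
So G(z) = (11 - 16*z)*exp(z)/4 + 2.
Check: d/dz[(11 - 16*z)*exp(z)/4 + 2] = -4*z*exp(z) - 5*exp(z)/4 = G'(z).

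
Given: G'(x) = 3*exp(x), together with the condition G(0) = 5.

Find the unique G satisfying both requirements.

G(x) = 3*exp(x) + 2

Differentiate the proposed G(x) back; it has to land on the given G'(x).
A general antiderivative is 3*exp(x) + C.
The condition gives C = 5 - (3) = 2.
So G(x) = 3*exp(x) + 2.
Check: d/dx[3*exp(x) + 2] = 3*exp(x) = G'(x).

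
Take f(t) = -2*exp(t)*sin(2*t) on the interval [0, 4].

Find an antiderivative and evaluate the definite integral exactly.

For F(t) to be correct the identity F'(t) - f(t) = 0 must hold.
F(t) = 2*(-sin(2*t) + 2*cos(2*t))*exp(t)/5 is an antiderivative of f.
Check: d/dt[2*(-sin(2*t) + 2*cos(2*t))*exp(t)/5] = -2*exp(t)*sin(2*t) = f(t).
F(4) = -2*exp(4)*sin(8)/5 + 4*exp(4)*cos(8)/5; F(0) = 4/5.
Integral = F(4) - F(0) = -2*exp(4)*sin(8)/5 + 4*exp(4)*cos(8)/5 - 4/5.

Antiderivative: F(t) = 2*(-sin(2*t) + 2*cos(2*t))*exp(t)/5; value = -2*exp(4)*sin(8)/5 + 4*exp(4)*cos(8)/5 - 4/5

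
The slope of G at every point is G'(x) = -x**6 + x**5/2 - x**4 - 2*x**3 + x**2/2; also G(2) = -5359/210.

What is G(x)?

G(x) = -x**7/7 + x**6/12 - x**5/5 - x**4/2 + x**3/6 + 1/2

The integrand splits into summands that can be handled one at a time.
A general antiderivative is -x**7/7 + x**6/12 - x**5/5 - x**4/2 + x**3/6 + C.
The condition gives C = -5359/210 - (-2732/105) = 1/2.
So G(x) = -x**7/7 + x**6/12 - x**5/5 - x**4/2 + x**3/6 + 1/2.
Check: d/dx[-x**7/7 + x**6/12 - x**5/5 - x**4/2 + x**3/6 + 1/2] = -x**6 + x**5/2 - x**4 - 2*x**3 + x**2/2 = G'(x).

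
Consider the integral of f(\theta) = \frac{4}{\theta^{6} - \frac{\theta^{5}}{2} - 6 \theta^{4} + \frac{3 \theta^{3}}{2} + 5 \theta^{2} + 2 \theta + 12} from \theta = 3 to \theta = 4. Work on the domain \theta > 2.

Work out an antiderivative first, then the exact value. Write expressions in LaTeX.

Antiderivative: F(\theta) = - \frac{187 \log{\left(\theta - 2 \right)}}{2450} + \frac{128 \log{\left(\theta + \frac{3}{2} \right)}}{637} - \frac{\log{\left(\theta + 2 \right)}}{10} - \frac{4 \log{\left(\theta^{2} + 1 \right)}}{325} + \frac{64 \operatorname{atan}{\left(\theta \right)}}{325} - \frac{8}{140 \theta - 280}; value = - \frac{128 \log{\left(\frac{9}{2} \right)}}{637} - \frac{64 \operatorname{atan}{\left(3 \right)}}{325} - \frac{\log{\left(6 \right)}}{10} - \frac{187 \log{\left(2 \right)}}{2450} - \frac{4 \log{\left(17 \right)}}{325} + \frac{4 \log{\left(10 \right)}}{325} + \frac{1}{35} + \frac{\log{\left(5 \right)}}{10} + \frac{64 \operatorname{atan}{\left(4 \right)}}{325} + \frac{128 \log{\left(\frac{11}{2} \right)}}{637}

The denominator factors as \left(\theta - 2\right)^{2} \left(\theta + 2\right) \left(2 \theta + 3\right) \left(\theta^{2} + 1\right); partial fractions split f into directly integrable pieces: - \frac{8 \left(\theta - 8\right)}{325 \left(\theta^{2} + 1\right)} + \frac{256}{637 \left(2 \theta + 3\right)} - \frac{1}{10 \left(\theta + 2\right)} - \frac{187}{2450 \left(\theta - 2\right)} + \frac{2}{35 \left(\theta - 2\right)^{2}}.
F(\theta) = - \frac{187 \log{\left(\theta - 2 \right)}}{2450} + \frac{128 \log{\left(\theta + \frac{3}{2} \right)}}{637} - \frac{\log{\left(\theta + 2 \right)}}{10} - \frac{4 \log{\left(\theta^{2} + 1 \right)}}{325} + \frac{64 \operatorname{atan}{\left(\theta \right)}}{325} - \frac{8}{140 \theta - 280} is an antiderivative of f.
Check: d/d\theta[- \frac{187 \log{\left(\theta - 2 \right)}}{2450} + \frac{128 \log{\left(\theta + \frac{3}{2} \right)}}{637} - \frac{\log{\left(\theta + 2 \right)}}{10} - \frac{4 \log{\left(\theta^{2} + 1 \right)}}{325} + \frac{64 \operatorname{atan}{\left(\theta \right)}}{325} - \frac{8}{140 \theta - 280}] = \frac{8}{2 \theta^{6} - \theta^{5} - 12 \theta^{4} + 3 \theta^{3} + 10 \theta^{2} + 4 \theta + 24}, which equals f(\theta).
F(4) = - \frac{\log{\left(6 \right)}}{10} - \frac{187 \log{\left(2 \right)}}{2450} - \frac{4 \log{\left(17 \right)}}{325} - \frac{1}{35} + \frac{64 \operatorname{atan}{\left(4 \right)}}{325} + \frac{128 \log{\left(\frac{11}{2} \right)}}{637}; F(3) = - \frac{\log{\left(5 \right)}}{10} - \frac{2}{35} - \frac{4 \log{\left(10 \right)}}{325} + \frac{64 \operatorname{atan}{\left(3 \right)}}{325} + \frac{128 \log{\left(\frac{9}{2} \right)}}{637}.
Integral = F(4) - F(3) = - \frac{128 \log{\left(\frac{9}{2} \right)}}{637} - \frac{64 \operatorname{atan}{\left(3 \right)}}{325} - \frac{\log{\left(6 \right)}}{10} - \frac{187 \log{\left(2 \right)}}{2450} - \frac{4 \log{\left(17 \right)}}{325} + \frac{4 \log{\left(10 \right)}}{325} + \frac{1}{35} + \frac{\log{\left(5 \right)}}{10} + \frac{64 \operatorname{atan}{\left(4 \right)}}{325} + \frac{128 \log{\left(\frac{11}{2} \right)}}{637}.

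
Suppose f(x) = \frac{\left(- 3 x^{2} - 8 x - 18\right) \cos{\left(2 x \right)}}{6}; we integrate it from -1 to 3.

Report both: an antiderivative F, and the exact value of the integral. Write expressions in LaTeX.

Check any antiderivative F(x) by computing F'(x) and comparing it with f(x).
F(x) = \frac{- 6 x^{2} \sin{\left(2 x \right)} - 16 x \sin{\left(2 x \right)} - 6 x \cos{\left(2 x \right)} - 33 \sin{\left(2 x \right)} - 8 \cos{\left(2 x \right)}}{24} is an antiderivative of f.
Check: d/dx[\frac{- 6 x^{2} \sin{\left(2 x \right)} - 16 x \sin{\left(2 x \right)} - 6 x \cos{\left(2 x \right)} - 33 \sin{\left(2 x \right)} - 8 \cos{\left(2 x \right)}}{24}] = - \frac{x^{2} \cos{\left(2 x \right)}}{2} - \frac{4 x \cos{\left(2 x \right)}}{3} - 3 \cos{\left(2 x \right)}, which equals f(x).
F(3) = - \frac{13 \cos{\left(6 \right)}}{12} - \frac{45 \sin{\left(6 \right)}}{8}; F(-1) = - \frac{\cos{\left(2 \right)}}{12} + \frac{23 \sin{\left(2 \right)}}{24}.
Integral = F(3) - F(-1) = - \frac{13 \cos{\left(6 \right)}}{12} - \frac{23 \sin{\left(2 \right)}}{24} + \frac{\cos{\left(2 \right)}}{12} - \frac{45 \sin{\left(6 \right)}}{8}.

Antiderivative: F(x) = \frac{- 6 x^{2} \sin{\left(2 x \right)} - 16 x \sin{\left(2 x \right)} - 6 x \cos{\left(2 x \right)} - 33 \sin{\left(2 x \right)} - 8 \cos{\left(2 x \right)}}{24}; value = - \frac{13 \cos{\left(6 \right)}}{12} - \frac{23 \sin{\left(2 \right)}}{24} + \frac{\cos{\left(2 \right)}}{12} - \frac{45 \sin{\left(6 \right)}}{8}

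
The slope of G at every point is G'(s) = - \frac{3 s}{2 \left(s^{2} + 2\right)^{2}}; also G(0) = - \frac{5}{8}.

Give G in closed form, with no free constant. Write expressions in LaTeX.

G(s) = -1 + \frac{3}{4 s^{2} + 8}

The substitution u = 4 s^{2} + 8 works: G'(s) is exactly (dG/du)*(du/ds) for that inner function.
A general antiderivative is \frac{3}{4 s^{2} + 8} + C.
The condition gives C = - \frac{5}{8} - (\frac{3}{8}) = -1.
So G(s) = -1 + \frac{3}{4 s^{2} + 8}.
Check: d/ds[-1 + \frac{3}{4 s^{2} + 8}] = - \frac{3 s}{2 s^{4} + 8 s^{2} + 8}, which equals G'(s).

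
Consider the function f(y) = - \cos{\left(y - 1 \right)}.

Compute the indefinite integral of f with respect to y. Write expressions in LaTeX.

Differentiate the proposed F(y) back; it has to land on f(y) exactly.
Check: d/dy[- \sin{\left(y - 1 \right)}] = - \cos{\left(y - 1 \right)} = f(y).

F(y) = - \sin{\left(y - 1 \right)} + C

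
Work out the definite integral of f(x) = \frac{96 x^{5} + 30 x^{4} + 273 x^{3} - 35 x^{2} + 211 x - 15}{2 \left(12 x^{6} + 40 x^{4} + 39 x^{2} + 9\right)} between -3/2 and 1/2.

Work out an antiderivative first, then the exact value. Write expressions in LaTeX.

Differentiate the proposed F(x) back; it has to land on f(x) exactly.
F(x) = \frac{\frac{5}{4} - 5 x}{4 x^{2} + 6} + 2 \log{\left(x^{2} + \frac{1}{3} \right)} is an antiderivative of f.
Check: d/dx[\frac{\frac{5}{4} - 5 x}{4 x^{2} + 6} + 2 \log{\left(x^{2} + \frac{1}{3} \right)}] = \frac{96 x^{5} + 30 x^{4} + 273 x^{3} - 35 x^{2} + 211 x - 15}{24 x^{6} + 80 x^{4} + 78 x^{2} + 18}, which equals f(x).
F(1/2) = 2 \log{\left(\frac{7}{12} \right)} - \frac{5}{28}; F(-3/2) = \frac{7}{12} + 2 \log{\left(\frac{31}{12} \right)}.
Integral = F(1/2) - F(-3/2) = - 2 \log{\left(\frac{31}{12} \right)} + 2 \log{\left(\frac{7}{12} \right)} - \frac{16}{21}.

Antiderivative: F(x) = \frac{\frac{5}{4} - 5 x}{4 x^{2} + 6} + 2 \log{\left(x^{2} + \frac{1}{3} \right)}; value = - 2 \log{\left(\frac{31}{12} \right)} + 2 \log{\left(\frac{7}{12} \right)} - \frac{16}{21}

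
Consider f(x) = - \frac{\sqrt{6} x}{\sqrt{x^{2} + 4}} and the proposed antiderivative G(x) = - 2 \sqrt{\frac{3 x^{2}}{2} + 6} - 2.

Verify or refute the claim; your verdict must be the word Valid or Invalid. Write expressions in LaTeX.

d/dx[G] = - \frac{\sqrt{6} x}{\sqrt{x^{2} + 4}}
This equals f(x) exactly, so the claim holds.

Valid - the claim checks out under differentiation.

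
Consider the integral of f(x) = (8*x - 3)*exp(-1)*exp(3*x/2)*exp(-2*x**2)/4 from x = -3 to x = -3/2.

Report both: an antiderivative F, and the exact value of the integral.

Antiderivative: F(x) = -exp(-1)*exp(3*x/2)*exp(-2*x**2)/2; value = -exp(-31/4)/2 + exp(-47/2)/2

f matches the chain-rule pattern g'(h)*h' with inner function h(x) = -2*x**2 + 3*x/2 - 1; substituting u = h(x) collapses the integral.
F(x) = -exp(-1)*exp(3*x/2)*exp(-2*x**2)/2 is an antiderivative of f.
Check: d/dx[-exp(-1)*exp(3*x/2)*exp(-2*x**2)/2] = (8*x*exp(3*x/2) - 3*exp(3*x/2))*exp(-1)*exp(-2*x**2)/4, which equals f(x).
F(-3/2) = -exp(-31/4)/2; F(-3) = -exp(-47/2)/2.
Integral = F(-3/2) - F(-3) = -exp(-31/4)/2 + exp(-47/2)/2.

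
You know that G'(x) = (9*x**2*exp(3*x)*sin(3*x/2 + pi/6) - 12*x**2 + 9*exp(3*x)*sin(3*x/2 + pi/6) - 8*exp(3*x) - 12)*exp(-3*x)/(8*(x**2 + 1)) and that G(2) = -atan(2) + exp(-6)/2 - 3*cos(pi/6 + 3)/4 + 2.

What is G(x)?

Check a candidate G(x) by differentiating: d/dx[G] must match the given G'(x).
A general antiderivative is -3*cos(3*x/2 + pi/6)/4 - atan(x) + exp(-3*x)/2 + C.
The condition gives C = -atan(2) + exp(-6)/2 - 3*cos(pi/6 + 3)/4 + 2 - (-atan(2) + exp(-6)/2 - 3*cos(pi/6 + 3)/4) = 2.
So G(x) = -3*cos(3*x/2 + pi/6)/4 - atan(x) + 2 + exp(-3*x)/2.
Check: d/dx[-3*cos(3*x/2 + pi/6)/4 - atan(x) + 2 + exp(-3*x)/2] = (9*x**2*exp(3*x)*sin(3*x/2 + pi/6) - 12*x**2 + 9*exp(3*x)*sin(3*x/2 + pi/6) - 8*exp(3*x) - 12)/(8*x**2*exp(3*x) + 8*exp(3*x)), which equals G'(x).

G(x) = -3*cos(3*x/2 + pi/6)/4 - atan(x) + 2 + exp(-3*x)/2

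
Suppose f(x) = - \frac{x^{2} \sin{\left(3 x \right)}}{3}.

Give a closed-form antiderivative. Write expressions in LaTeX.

Any candidate F(x) must reproduce f(x) exactly when differentiated.
Check: d/dx[\frac{x^{2} \cos{\left(3 x \right)}}{9} - \frac{2 x \sin{\left(3 x \right)}}{27} - \frac{2 \cos{\left(3 x \right)}}{81}] = - \frac{x^{2} \sin{\left(3 x \right)}}{3} = f(x).

An antiderivative is F(x) = \frac{x^{2} \cos{\left(3 x \right)}}{9} - \frac{2 x \sin{\left(3 x \right)}}{27} - \frac{2 \cos{\left(3 x \right)}}{81}.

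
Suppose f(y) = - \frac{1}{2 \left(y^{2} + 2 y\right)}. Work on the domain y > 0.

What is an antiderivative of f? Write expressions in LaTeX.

An antiderivative is F(y) = - \frac{\log{\left(y \right)}}{4} + \frac{\log{\left(y + 2 \right)}}{4}.

Factor the denominator (2 y \left(y + 2\right)) and decompose: f = \frac{1}{4 \left(y + 2\right)} - \frac{1}{4 y}; each piece integrates to a log, atan, or power term.
Check: d/dy[- \frac{\log{\left(y \right)}}{4} + \frac{\log{\left(y + 2 \right)}}{4}] = - \frac{1}{2 y^{2} + 4 y}, which equals f(y).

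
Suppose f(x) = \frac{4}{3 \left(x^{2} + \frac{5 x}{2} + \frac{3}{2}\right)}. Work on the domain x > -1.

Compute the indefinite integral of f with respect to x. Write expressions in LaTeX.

The denominator factors as 3 \left(x + 1\right) \left(2 x + 3\right); partial fractions split f into directly integrable pieces: - \frac{16}{3 \left(2 x + 3\right)} + \frac{8}{3 \left(x + 1\right)}.
Check: d/dx[\frac{8 \left(\log{\left(x + 1 \right)} - \log{\left(x + \frac{3}{2} \right)}\right)}{3}] = \frac{8}{6 x^{2} + 15 x + 9}, which equals f(x).

F(x) = \frac{8 \left(\log{\left(x + 1 \right)} - \log{\left(x + \frac{3}{2} \right)}\right)}{3} + C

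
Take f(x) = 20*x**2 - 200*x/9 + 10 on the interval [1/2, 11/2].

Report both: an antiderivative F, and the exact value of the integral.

Integrate term by term and add the pieces.
F(x) = 20*x**3/3 - 100*x**2/9 + 10*x is an antiderivative of f.
Check: d/dx[20*x**3/3 - 100*x**2/9 + 10*x] = 20*x**2 - 200*x/9 + 10 = f(x).
F(11/2) = 14905/18; F(1/2) = 55/18.
Integral = F(11/2) - F(1/2) = 825.

Antiderivative: F(x) = 20*x**3/3 - 100*x**2/9 + 10*x; value = 825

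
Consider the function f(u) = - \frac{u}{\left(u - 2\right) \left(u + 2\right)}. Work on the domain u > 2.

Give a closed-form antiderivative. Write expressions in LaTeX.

The denominator factors as \left(u - 2\right) \left(u + 2\right); partial fractions split f into directly integrable pieces: - \frac{1}{2 \left(u + 2\right)} - \frac{1}{2 \left(u - 2\right)}.
Check: d/du[- \frac{\log{\left(u^{2} - 4 \right)}}{2}] = - \frac{u}{u^{2} - 4}, which equals f(u).

An antiderivative is F(u) = - \frac{\log{\left(u^{2} - 4 \right)}}{2}.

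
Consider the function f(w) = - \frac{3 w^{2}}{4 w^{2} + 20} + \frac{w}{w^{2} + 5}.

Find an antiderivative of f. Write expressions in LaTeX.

An antiderivative is F(w) = - \frac{3 w}{4} + \frac{\log{\left(w^{2} + 5 \right)}}{2} + \frac{3 \sqrt{5} \operatorname{atan}{\left(\frac{\sqrt{5} w}{5} \right)}}{4}.

Integrate term by term and add the pieces.
Check: d/dw[- \frac{3 w}{4} + \frac{\log{\left(w^{2} + 5 \right)}}{2} + \frac{3 \sqrt{5} \operatorname{atan}{\left(\frac{\sqrt{5} w}{5} \right)}}{4}] = \frac{- 3 w^{2} + 4 w}{4 w^{2} + 20}, which equals f(w).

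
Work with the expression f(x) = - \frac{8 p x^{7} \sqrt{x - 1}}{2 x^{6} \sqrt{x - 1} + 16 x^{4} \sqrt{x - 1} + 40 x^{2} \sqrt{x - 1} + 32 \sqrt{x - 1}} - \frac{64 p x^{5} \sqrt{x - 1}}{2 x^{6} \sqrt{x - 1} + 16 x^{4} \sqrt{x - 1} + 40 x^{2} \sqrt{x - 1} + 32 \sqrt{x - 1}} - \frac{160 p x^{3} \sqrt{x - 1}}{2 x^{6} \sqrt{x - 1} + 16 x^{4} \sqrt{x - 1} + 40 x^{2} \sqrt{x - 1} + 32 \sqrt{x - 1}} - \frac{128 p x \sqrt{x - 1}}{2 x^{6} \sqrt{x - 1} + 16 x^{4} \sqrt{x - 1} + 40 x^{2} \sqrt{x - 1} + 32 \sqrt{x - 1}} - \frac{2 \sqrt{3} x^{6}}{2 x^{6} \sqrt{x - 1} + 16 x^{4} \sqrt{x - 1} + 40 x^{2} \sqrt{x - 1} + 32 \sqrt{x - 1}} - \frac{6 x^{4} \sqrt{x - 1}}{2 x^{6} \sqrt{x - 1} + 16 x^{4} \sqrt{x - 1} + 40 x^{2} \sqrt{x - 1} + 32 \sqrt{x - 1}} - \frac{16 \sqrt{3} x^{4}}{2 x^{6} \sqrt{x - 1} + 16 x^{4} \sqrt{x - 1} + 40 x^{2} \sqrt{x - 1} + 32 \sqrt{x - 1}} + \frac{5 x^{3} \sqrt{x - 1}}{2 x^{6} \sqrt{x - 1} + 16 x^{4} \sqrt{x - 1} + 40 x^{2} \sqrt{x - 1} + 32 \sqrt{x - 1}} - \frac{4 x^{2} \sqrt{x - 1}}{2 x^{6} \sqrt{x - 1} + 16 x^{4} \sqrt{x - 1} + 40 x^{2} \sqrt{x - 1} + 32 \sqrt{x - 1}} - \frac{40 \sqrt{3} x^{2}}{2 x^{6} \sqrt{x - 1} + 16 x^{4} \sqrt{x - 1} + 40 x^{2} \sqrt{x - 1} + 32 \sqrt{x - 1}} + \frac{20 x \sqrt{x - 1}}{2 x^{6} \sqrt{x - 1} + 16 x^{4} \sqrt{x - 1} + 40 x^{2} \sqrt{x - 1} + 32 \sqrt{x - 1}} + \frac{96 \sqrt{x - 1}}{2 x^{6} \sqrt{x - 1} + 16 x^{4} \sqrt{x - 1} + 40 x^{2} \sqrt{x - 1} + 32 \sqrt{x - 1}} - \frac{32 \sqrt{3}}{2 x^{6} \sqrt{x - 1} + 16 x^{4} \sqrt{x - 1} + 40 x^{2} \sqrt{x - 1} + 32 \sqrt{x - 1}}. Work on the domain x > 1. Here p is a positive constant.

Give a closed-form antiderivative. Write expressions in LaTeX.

An antiderivative is F(x) = - 2 p x^{2} + \frac{5 x}{x^{2} + 2} - 2 \sqrt{3 x - 3} + \operatorname{atan}{\left(\frac{x}{2} \right)} - \frac{5}{4 x^{2} + 8}.

The integrand splits into summands that can be handled one at a time.
Check: d/dx[- 2 p x^{2} + \frac{5 x}{x^{2} + 2} - 2 \sqrt{3 x - 3} + \operatorname{atan}{\left(\frac{x}{2} \right)} - \frac{5}{4 x^{2} + 8}] = \frac{- 8 p x^{7} \sqrt{x - 1} - 64 p x^{5} \sqrt{x - 1} - 160 p x^{3} \sqrt{x - 1} - 128 p x \sqrt{x - 1} - 2 \sqrt{3} x^{6} - 6 x^{4} \sqrt{x - 1} - 16 \sqrt{3} x^{4} + 5 x^{3} \sqrt{x - 1} - 4 x^{2} \sqrt{x - 1} - 40 \sqrt{3} x^{2} + 20 x \sqrt{x - 1} + 96 \sqrt{x - 1} - 32 \sqrt{3}}{2 x^{6} \sqrt{x - 1} + 16 x^{4} \sqrt{x - 1} + 40 x^{2} \sqrt{x - 1} + 32 \sqrt{x - 1}}, which equals f(x).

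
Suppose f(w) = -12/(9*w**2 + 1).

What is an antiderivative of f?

An antiderivative is F(w) = -4*atan(3*w).

Differentiate the proposed F(w) back; it has to land on f(w) exactly.
Check: d/dw[-4*atan(3*w)] = -12/(9*w**2 + 1) = f(w).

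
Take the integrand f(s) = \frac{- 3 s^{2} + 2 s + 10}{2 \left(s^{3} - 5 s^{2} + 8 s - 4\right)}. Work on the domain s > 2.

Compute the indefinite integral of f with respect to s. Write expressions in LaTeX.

The denominator factors as 2 \left(s - 2\right)^{2} \left(s - 1\right); partial fractions split f into directly integrable pieces: \frac{9}{2 \left(s - 1\right)} - \frac{6}{s - 2} + \frac{1}{\left(s - 2\right)^{2}}.
Check: d/ds[- 6 \log{\left(s - 2 \right)} + \frac{9 \log{\left(s - 1 \right)}}{2} - \frac{1}{s - 2}] = \frac{- 3 s^{2} + 2 s + 10}{2 s^{3} - 10 s^{2} + 16 s - 8}, which equals f(s).

F(s) = - 6 \log{\left(s - 2 \right)} + \frac{9 \log{\left(s - 1 \right)}}{2} - \frac{1}{s - 2} + C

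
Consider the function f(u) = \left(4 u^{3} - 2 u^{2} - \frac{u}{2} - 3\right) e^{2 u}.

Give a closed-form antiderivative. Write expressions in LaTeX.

f has the shape v'r + vr' for v = 2 u^{3} - 4 u^{2} + \frac{15 u}{4} - \frac{27}{8} and r = e^{2 u} — it is the derivative of the product v*r.
Check: d/du[\frac{\left(16 u^{3} - 32 u^{2} + 30 u - 27\right) e^{2 u}}{8}] = 4 u^{3} e^{2 u} - 2 u^{2} e^{2 u} - \frac{u e^{2 u}}{2} - 3 e^{2 u}, which equals f(u).

An antiderivative is F(u) = \frac{\left(16 u^{3} - 32 u^{2} + 30 u - 27\right) e^{2 u}}{8}.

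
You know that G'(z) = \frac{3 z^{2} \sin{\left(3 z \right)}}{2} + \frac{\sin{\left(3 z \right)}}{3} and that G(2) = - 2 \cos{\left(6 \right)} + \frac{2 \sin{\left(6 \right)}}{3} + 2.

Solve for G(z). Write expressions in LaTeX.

G(z) = - \frac{z^{2} \cos{\left(3 z \right)}}{2} + \frac{z \sin{\left(3 z \right)}}{3} + 2

Integrate term by term and add the pieces.
A general antiderivative is - \frac{z^{2} \cos{\left(3 z \right)}}{2} + \frac{z \sin{\left(3 z \right)}}{3} + C.
The condition gives C = - 2 \cos{\left(6 \right)} + \frac{2 \sin{\left(6 \right)}}{3} + 2 - (- 2 \cos{\left(6 \right)} + \frac{2 \sin{\left(6 \right)}}{3}) = 2.
So G(z) = - \frac{z^{2} \cos{\left(3 z \right)}}{2} + \frac{z \sin{\left(3 z \right)}}{3} + 2.
Check: d/dz[- \frac{z^{2} \cos{\left(3 z \right)}}{2} + \frac{z \sin{\left(3 z \right)}}{3} + 2] = \frac{3 z^{2} \sin{\left(3 z \right)}}{2} + \frac{\sin{\left(3 z \right)}}{3} = G'(z).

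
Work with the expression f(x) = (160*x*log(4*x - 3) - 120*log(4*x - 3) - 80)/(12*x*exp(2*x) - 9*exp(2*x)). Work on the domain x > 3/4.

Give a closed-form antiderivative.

f has the shape u'v + uv' for u = -20*exp(-2*x)/3 and v = log(4*x - 3) — it is the derivative of the product u*v.
Check: d/dx[-20*exp(-2*x)*log(4*x - 3)/3] = (160*x*log(4*x - 3) - 120*log(4*x - 3) - 80)/(12*x*exp(2*x) - 9*exp(2*x)) = f(x).

An antiderivative is F(x) = -20*exp(-2*x)*log(4*x - 3)/3.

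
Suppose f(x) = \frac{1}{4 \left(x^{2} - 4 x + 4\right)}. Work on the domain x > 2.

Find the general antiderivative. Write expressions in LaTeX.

F(x) = - \frac{1}{4 \left(x - 2\right)} + C

For F(x) to be correct the identity F'(x) - f(x) = 0 must hold.
Check: d/dx[- \frac{1}{4 \left(x - 2\right)}] = \frac{1}{4 x^{2} - 16 x + 16}, which equals f(x).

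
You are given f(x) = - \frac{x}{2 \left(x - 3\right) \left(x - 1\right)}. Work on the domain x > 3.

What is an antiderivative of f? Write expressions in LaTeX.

An antiderivative is F(x) = - \frac{3 \log{\left(x - 3 \right)}}{4} + \frac{\log{\left(x - 1 \right)}}{4}.

Factor the denominator (2 \left(x - 3\right) \left(x - 1\right)) and decompose: f = \frac{1}{4 \left(x - 1\right)} - \frac{3}{4 \left(x - 3\right)}; each piece integrates to a log, atan, or power term.
Check: d/dx[- \frac{3 \log{\left(x - 3 \right)}}{4} + \frac{\log{\left(x - 1 \right)}}{4}] = - \frac{x}{2 x^{2} - 8 x + 6}, which equals f(x).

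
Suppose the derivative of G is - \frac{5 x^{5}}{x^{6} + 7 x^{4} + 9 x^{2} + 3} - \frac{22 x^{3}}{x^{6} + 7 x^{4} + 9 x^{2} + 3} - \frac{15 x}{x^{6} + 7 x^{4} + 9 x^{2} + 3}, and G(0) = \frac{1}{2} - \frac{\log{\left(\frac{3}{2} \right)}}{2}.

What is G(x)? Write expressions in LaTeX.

G(x) = - \frac{\log{\left(\frac{3 x^{2}}{2} + \frac{3}{2} \right)}}{2} - \log{\left(\frac{x^{4}}{3} + 2 x^{2} + 1 \right)} + \frac{1}{2}

Integrate term by term and add the pieces.
A general antiderivative is - \frac{\log{\left(\frac{3 x^{2}}{2} + \frac{3}{2} \right)}}{2} - \log{\left(\frac{x^{4}}{3} + 2 x^{2} + 1 \right)} + C.
The condition gives C = \frac{1}{2} - \frac{\log{\left(\frac{3}{2} \right)}}{2} - (- \frac{\log{\left(\frac{3}{2} \right)}}{2}) = \frac{1}{2}.
So G(x) = - \frac{\log{\left(\frac{3 x^{2}}{2} + \frac{3}{2} \right)}}{2} - \log{\left(\frac{x^{4}}{3} + 2 x^{2} + 1 \right)} + \frac{1}{2}.
Check: d/dx[- \frac{\log{\left(\frac{3 x^{2}}{2} + \frac{3}{2} \right)}}{2} - \log{\left(\frac{x^{4}}{3} + 2 x^{2} + 1 \right)} + \frac{1}{2}] = \frac{- 5 x^{5} - 22 x^{3} - 15 x}{x^{6} + 7 x^{4} + 9 x^{2} + 3}, which equals G'(x).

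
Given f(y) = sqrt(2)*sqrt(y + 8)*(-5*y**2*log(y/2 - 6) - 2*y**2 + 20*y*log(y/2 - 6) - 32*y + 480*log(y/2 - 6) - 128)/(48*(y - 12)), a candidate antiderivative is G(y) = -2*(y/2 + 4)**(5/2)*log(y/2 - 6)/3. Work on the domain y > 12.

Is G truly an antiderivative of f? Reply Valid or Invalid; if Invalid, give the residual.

d/dy[G] = (-5*y**2*sqrt(y + 8)*log(y/2 - 6) - 2*y**2*sqrt(y + 8) + 20*y*sqrt(y + 8)*log(y/2 - 6) - 32*y*sqrt(y + 8) + 480*sqrt(y + 8)*log(y/2 - 6) - 128*sqrt(y + 8))/(12*sqrt(2)*y - 144*sqrt(2))
d/dy[G] - f(y) = (-5*sqrt(2)*y**2*sqrt(y + 8)*log(y/2 - 6) - 2*sqrt(2)*y**2*sqrt(y + 8) + 20*sqrt(2)*y*sqrt(y + 8)*log(y/2 - 6) - 32*sqrt(2)*y*sqrt(y + 8) + 480*sqrt(2)*sqrt(y + 8)*log(y/2 - 6) - 128*sqrt(2)*sqrt(y + 8))/(48*y - 576) != 0.

Invalid: d/dy[G] - f = (-5*sqrt(2)*y**2*sqrt(y + 8)*log(y/2 - 6) - 2*sqrt(2)*y**2*sqrt(y + 8) + 20*sqrt(2)*y*sqrt(y + 8)*log(y/2 - 6) - 32*sqrt(2)*y*sqrt(y + 8) + 480*sqrt(2)*sqrt(y + 8)*log(y/2 - 6) - 128*sqrt(2)*sqrt(y + 8))/(48*y - 576), which is not 0.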